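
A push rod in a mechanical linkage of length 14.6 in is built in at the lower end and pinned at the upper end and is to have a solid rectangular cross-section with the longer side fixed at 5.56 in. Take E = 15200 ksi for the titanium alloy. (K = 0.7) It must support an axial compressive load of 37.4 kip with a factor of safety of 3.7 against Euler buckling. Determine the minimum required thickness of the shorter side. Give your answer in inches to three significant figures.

b ≈ 0.592 in

Required P_cr = n·P = 3.7 × 37.4 = 138.4 kip
L_e = K·L = 0.7 × 14.6 = 10.22 in
Required I = P_cr·L_e²/(π²E) = 1.384×10^5 × 10.22² / (π² × 1.52×10^7) = 9.635×10^-2 in⁴
Rectangle, weak axis: I_min = h·b³/12 with h = 5.56 in fixed  ⇒  b = (12I/h)^(1/3) = 0.592 in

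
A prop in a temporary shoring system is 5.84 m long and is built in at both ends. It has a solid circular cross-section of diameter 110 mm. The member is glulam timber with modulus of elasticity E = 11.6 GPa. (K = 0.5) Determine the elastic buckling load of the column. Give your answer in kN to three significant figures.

I = πd⁴/64 = π×110⁴/64 = 7.187×10^6 mm⁴
I = 7.187×10^6 mm⁴ = 7.187×10^-6 m⁴
Effective length L_e = K·L = 0.5 × 5.84 = 2.920 m
P_cr = π²EI / L_e² = π² × 11.6×10⁹ × 7.187×10^-6 / 2.920² = 9.650×10^4 N

P_cr ≈ 96.5 kN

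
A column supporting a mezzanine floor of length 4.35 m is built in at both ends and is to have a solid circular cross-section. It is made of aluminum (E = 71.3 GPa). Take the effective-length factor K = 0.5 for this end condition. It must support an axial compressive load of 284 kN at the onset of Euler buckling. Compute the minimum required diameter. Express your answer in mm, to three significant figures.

d ≈ 79.0 mm

L_e = K·L = 0.5 × 4.35 = 2.175 m
Required I = P_cr·L_e²/(π²E) = 2.840×10^5 × 2.175² / (π² × 7.13×10^10) = 1.909×10^-6 m⁴
I_req = 1.909×10^6 mm⁴
Solid circle: I = πd⁴/64  ⇒  d = (64I/π)^(1/4) = (64×1.909×10^6/π)^(1/4) = 79.0 mm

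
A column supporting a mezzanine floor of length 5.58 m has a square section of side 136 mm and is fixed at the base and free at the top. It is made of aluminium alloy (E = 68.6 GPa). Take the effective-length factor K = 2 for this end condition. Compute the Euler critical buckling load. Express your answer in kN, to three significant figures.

P_cr ≈ 155 kN

I = a⁴/12 = 136⁴/12 = 2.851×10^7 mm⁴
I = 2.851×10^7 mm⁴ = 2.851×10^-5 m⁴
Effective length L_e = K·L = 2 × 5.58 = 11.16 m
P_cr = π²EI / L_e² = π² × 68.6×10⁹ × 2.851×10^-5 / 11.16² = 1.550×10^5 N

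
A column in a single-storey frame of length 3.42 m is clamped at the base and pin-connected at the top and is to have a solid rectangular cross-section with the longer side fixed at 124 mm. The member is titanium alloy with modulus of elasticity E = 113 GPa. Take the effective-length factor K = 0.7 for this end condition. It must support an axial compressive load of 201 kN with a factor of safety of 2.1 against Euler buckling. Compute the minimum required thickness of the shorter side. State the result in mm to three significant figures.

Required P_cr = n·P = 2.1 × 201 = 422.1 kN
L_e = K·L = 0.7 × 3.42 = 2.394 m
Required I = P_cr·L_e²/(π²E) = 4.221×10^5 × 2.394² / (π² × 1.13×10^11) = 2.169×10^-6 m⁴
I_req = 2.169×10^6 mm⁴
Rectangle, weak axis: I_min = h·b³/12 with h = 124 mm fixed  ⇒  b = (12I/h)^(1/3) = 59.4 mm

b ≈ 59.4 mm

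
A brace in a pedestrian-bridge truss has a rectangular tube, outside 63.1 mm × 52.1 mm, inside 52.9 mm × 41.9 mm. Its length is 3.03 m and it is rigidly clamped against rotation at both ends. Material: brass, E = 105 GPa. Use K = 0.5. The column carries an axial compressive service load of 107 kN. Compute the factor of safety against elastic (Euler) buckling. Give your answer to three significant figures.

Weak-axis I_min = (h_o·b_o³ − h_i·b_i³)/12 with b_o = 52.1, b_i = 41.90 mm (shorter outer/inner sides).
I_min = (63.1×52.1³ − 52.90×41.90³)/12 = 4.194×10^5 mm⁴
I = 4.194×10^5 mm⁴ = 4.194×10^-7 m⁴
Effective length L_e = K·L = 0.5 × 3.03 = 1.515 m
P_cr = π²EI / L_e² = π² × 105×10⁹ × 4.194×10^-7 / 1.515² = 1.893×10^5 N
Factor of safety n = P_cr / P = 189.34 / 107 = 1.77

n ≈ 1.77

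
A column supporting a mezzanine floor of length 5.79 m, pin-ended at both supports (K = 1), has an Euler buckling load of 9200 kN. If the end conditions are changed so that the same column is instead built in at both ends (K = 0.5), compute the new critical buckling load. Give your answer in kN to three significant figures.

P_cr ∝ 1/K², so P_cr,new = P_cr,old × (K_old/K_new)² = 9200 × (1/0.5)²
= 9200 × 4.000 = 36800 kN

P_cr ≈ 36800 kN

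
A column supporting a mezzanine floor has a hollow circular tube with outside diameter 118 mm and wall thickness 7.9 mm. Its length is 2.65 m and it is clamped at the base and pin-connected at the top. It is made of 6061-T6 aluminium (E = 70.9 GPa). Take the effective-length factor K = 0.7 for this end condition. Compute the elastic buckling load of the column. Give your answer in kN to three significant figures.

P_cr ≈ 846 kN

Inner diameter d_i = 118 − 2×7.9 = 102.2 mm
I = π(d_o⁴ − d_i⁴)/64 = π(118⁴ − 102.2⁴)/64 = 4.162×10^6 mm⁴
I = 4.162×10^6 mm⁴ = 4.162×10^-6 m⁴
Effective length L_e = K·L = 0.7 × 2.65 = 1.855 m
P_cr = π²EI / L_e² = π² × 70.9×10⁹ × 4.162×10^-6 / 1.855² = 8.463×10^5 N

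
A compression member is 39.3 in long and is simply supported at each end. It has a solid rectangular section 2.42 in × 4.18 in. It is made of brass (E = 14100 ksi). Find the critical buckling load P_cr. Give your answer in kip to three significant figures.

Buckling occurs about the weak axis: I_min = h·b³/12 with b = 2.42 in (the shorter side).
I_min = 4.18×2.42³/12 = 4.937 in⁴
Effective length L_e = K·L = 1 × 39.3 = 39.30 in
P_cr = π²EI / L_e² = π² × 14100×10³ × 4.937 / 39.30² = 4.448×10^5 lb

P_cr ≈ 445 kip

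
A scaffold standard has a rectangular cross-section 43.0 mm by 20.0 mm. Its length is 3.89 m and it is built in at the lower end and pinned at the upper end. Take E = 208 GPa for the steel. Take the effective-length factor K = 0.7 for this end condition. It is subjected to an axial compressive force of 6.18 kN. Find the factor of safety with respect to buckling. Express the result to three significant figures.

n ≈ 1.28

Buckling occurs about the weak axis: I_min = h·b³/12 with b = 20.0 mm (the shorter side).
I_min = 43.0×20.0³/12 = 2.867×10^4 mm⁴
I = 2.867×10^4 mm⁴ = 2.867×10^-8 m⁴
Effective length L_e = K·L = 0.7 × 3.89 = 2.723 m
P_cr = π²EI / L_e² = π² × 208×10⁹ × 2.867×10^-8 / 2.723² = 7.937×10^3 N
Factor of safety n = P_cr / P = 7.9368 / 6.18 = 1.28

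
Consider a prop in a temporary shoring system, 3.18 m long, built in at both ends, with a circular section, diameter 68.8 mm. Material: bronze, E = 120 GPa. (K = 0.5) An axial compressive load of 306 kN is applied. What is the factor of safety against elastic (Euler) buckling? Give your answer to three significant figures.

I = πd⁴/64 = π×68.8⁴/64 = 1.100×10^6 mm⁴
I = 1.100×10^6 mm⁴ = 1.100×10^-6 m⁴
Effective length L_e = K·L = 0.5 × 3.18 = 1.590 m
P_cr = π²EI / L_e² = π² × 120×10⁹ × 1.100×10^-6 / 1.590² = 5.152×10^5 N
Factor of safety n = P_cr / P = 515.24 / 306 = 1.68

n ≈ 1.68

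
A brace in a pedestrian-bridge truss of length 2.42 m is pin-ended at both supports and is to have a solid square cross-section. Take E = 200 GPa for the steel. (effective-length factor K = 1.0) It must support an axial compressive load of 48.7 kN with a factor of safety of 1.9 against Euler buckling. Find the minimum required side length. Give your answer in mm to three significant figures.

a ≈ 42.6 mm

Required P_cr = n·P = 1.9 × 48.7 = 92.53 kN
L_e = K·L = 1 × 2.42 = 2.420 m
Required I = P_cr·L_e²/(π²E) = 9.253×10^4 × 2.420² / (π² × 2.00×10^11) = 2.745×10^-7 m⁴
I_req = 2.745×10^5 mm⁴
Solid square: I = a⁴/12  ⇒  a = (12I)^(1/4) = (12×2.745×10^5)^(1/4) = 42.6 mm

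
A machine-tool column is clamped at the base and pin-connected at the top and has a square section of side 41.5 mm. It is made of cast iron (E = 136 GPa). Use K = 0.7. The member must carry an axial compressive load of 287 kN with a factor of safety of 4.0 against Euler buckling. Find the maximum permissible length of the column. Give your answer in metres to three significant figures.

L_max ≈ 0.768 m

I = a⁴/12 = 41.5⁴/12 = 2.472×10^5 mm⁴
I = 2.472×10^-7 m⁴
Required critical load P_cr = n·P = 4.0 × 287 = 1148 kN = 1.148×10^6 N
From P_cr = π²EI/(K·L)²:  L = (1/K)·√(π²EI/P_cr) = (1/0.7)·√(π²×1.36×10^11×2.472×10^-7/1.148×10^6)
L = 0.768 m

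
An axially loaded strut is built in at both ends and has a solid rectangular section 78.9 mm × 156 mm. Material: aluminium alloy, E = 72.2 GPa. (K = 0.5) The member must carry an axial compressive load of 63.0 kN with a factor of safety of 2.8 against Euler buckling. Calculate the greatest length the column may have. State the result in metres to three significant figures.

Buckling occurs about the weak axis: I_min = h·b³/12 with b = 78.9 mm (the shorter side).
I_min = 156×78.9³/12 = 6.385×10^6 mm⁴
I = 6.385×10^-6 m⁴
Required critical load P_cr = n·P = 2.8 × 63.0 = 176.4 kN = 1.764×10^5 N
From P_cr = π²EI/(K·L)²:  L = (1/K)·√(π²EI/P_cr) = (1/0.5)·√(π²×7.22×10^10×6.385×10^-6/1.764×10^5)
L = 10.2 m

L_max ≈ 10.2 m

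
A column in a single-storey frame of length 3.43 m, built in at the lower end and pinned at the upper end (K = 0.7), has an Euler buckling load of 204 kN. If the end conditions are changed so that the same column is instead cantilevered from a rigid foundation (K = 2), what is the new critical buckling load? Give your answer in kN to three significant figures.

P_cr ∝ 1/K², so P_cr,new = P_cr,old × (K_old/K_new)² = 204 × (0.7/2)²
= 204 × 0.1225 = 25.0 kN

P_cr ≈ 25.0 kN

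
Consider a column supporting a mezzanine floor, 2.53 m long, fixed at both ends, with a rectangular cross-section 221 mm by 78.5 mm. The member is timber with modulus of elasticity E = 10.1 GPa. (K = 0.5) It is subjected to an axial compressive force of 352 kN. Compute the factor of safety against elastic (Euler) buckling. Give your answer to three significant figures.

Buckling occurs about the weak axis: I_min = h·b³/12 with b = 78.5 mm (the shorter side).
I_min = 221×78.5³/12 = 8.909×10^6 mm⁴
I = 8.909×10^6 mm⁴ = 8.909×10^-6 m⁴
Effective length L_e = K·L = 0.5 × 2.53 = 1.265 m
P_cr = π²EI / L_e² = π² × 10.1×10⁹ × 8.909×10^-6 / 1.265² = 5.550×10^5 N
Factor of safety n = P_cr / P = 554.96 / 352 = 1.58

n ≈ 1.58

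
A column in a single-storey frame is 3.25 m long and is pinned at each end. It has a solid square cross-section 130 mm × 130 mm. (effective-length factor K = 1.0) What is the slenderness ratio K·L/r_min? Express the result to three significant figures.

For a square r = a/√12 = 130/√12 = 37.53 mm
L_e = K·L = 1 × 3.25 m = 3.250 m = 3250.0 mm
λ = L_e / r_min = 3250.0 / 37.53 = 86.6

λ ≈ 86.6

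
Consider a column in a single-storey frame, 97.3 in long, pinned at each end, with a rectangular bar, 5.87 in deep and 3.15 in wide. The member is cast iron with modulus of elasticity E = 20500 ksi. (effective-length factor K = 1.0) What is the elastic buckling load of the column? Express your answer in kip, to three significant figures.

Buckling occurs about the weak axis: I_min = h·b³/12 with b = 3.15 in (the shorter side).
I_min = 5.87×3.15³/12 = 15.29 in⁴
Effective length L_e = K·L = 1 × 97.3 = 97.30 in
P_cr = π²EI / L_e² = π² × 20500×10³ × 15.29 / 97.30² = 3.268×10^5 lb

P_cr ≈ 327 kip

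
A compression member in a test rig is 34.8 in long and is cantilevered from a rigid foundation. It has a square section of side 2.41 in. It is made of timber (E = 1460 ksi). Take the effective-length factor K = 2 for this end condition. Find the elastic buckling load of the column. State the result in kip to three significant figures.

I = a⁴/12 = 2.41⁴/12 = 2.811 in⁴
Effective length L_e = K·L = 2 × 34.8 = 69.60 in
P_cr = π²EI / L_e² = π² × 1460×10³ × 2.811 / 69.60² = 8.362×10^3 lb

P_cr ≈ 8.36 kip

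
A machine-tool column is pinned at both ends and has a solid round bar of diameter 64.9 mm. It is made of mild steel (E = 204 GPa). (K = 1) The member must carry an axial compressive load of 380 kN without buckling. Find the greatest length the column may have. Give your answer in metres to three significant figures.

I = πd⁴/64 = π×64.9⁴/64 = 8.709×10^5 mm⁴
I = 8.709×10^-7 m⁴
At the buckling limit P_cr = P = 3.800×10^5 N
From P_cr = π²EI/(K·L)²:  L = (1/K)·√(π²EI/P_cr) = (1/1)·√(π²×2.04×10^11×8.709×10^-7/3.800×10^5)
L = 2.15 m

L_max ≈ 2.15 m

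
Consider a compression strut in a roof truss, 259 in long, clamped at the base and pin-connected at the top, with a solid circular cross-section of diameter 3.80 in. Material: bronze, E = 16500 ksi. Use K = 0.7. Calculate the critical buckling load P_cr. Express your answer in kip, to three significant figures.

I = πd⁴/64 = π×3.80⁴/64 = 10.24 in⁴
Effective length L_e = K·L = 0.7 × 259 = 181.3 in
P_cr = π²EI / L_e² = π² × 16500×10³ × 10.24 / 181.3² = 5.071×10^4 lb

P_cr ≈ 50.7 kip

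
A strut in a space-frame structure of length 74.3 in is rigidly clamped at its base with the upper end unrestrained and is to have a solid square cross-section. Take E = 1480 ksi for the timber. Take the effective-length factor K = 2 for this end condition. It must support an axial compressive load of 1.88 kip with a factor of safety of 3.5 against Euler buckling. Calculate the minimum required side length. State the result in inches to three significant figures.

a ≈ 3.31 in

Required P_cr = n·P = 3.5 × 1.88 = 6.580 kip
L_e = K·L = 2 × 74.3 = 148.6 in
Required I = P_cr·L_e²/(π²E) = 6.580×10^3 × 148.6² / (π² × 1.48×10^6) = 9.947 in⁴
Solid square: I = a⁴/12  ⇒  a = (12I)^(1/4) = (12×9.947)^(1/4) = 3.31 in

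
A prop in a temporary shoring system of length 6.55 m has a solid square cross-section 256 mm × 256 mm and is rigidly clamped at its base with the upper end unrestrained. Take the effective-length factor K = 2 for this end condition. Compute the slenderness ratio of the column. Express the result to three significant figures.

λ ≈ 177

For a square r = a/√12 = 256/√12 = 73.90 mm
L_e = K·L = 2 × 6.55 m = 13.10 m = 13100 mm
λ = L_e / r_min = 13100 / 73.90 = 177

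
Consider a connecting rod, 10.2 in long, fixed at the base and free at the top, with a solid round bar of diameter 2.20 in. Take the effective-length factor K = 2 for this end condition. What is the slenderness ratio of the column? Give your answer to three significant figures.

For a solid circle r = d/4 = 2.20/4 = 0.5500 in
L_e = K·L = 2 × 10.2 = 20.40 in
λ = L_e / r_min = 20.400 / 0.5500 = 37.1

λ ≈ 37.1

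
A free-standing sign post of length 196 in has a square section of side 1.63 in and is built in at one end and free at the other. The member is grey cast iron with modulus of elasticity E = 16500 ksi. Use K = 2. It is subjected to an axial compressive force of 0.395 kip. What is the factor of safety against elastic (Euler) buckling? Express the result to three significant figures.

n ≈ 1.58

I = a⁴/12 = 1.63⁴/12 = 0.5883 in⁴
Effective length L_e = K·L = 2 × 196 = 392.0 in
P_cr = π²EI / L_e² = π² × 16500×10³ × 0.5883 / 392.0² = 623.4 lb
Factor of safety n = P_cr / P = 0.62342 / 0.395 = 1.58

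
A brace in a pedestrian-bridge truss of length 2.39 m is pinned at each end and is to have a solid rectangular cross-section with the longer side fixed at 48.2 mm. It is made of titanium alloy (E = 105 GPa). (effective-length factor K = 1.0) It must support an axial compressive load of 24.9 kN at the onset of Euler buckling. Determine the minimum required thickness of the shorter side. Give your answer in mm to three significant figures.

b ≈ 32.4 mm

L_e = K·L = 1 × 2.39 = 2.390 m
Required I = P_cr·L_e²/(π²E) = 2.490×10^4 × 2.390² / (π² × 1.05×10^11) = 1.372×10^-7 m⁴
I_req = 1.372×10^5 mm⁴
Rectangle, weak axis: I_min = h·b³/12 with h = 48.2 mm fixed  ⇒  b = (12I/h)^(1/3) = 32.4 mm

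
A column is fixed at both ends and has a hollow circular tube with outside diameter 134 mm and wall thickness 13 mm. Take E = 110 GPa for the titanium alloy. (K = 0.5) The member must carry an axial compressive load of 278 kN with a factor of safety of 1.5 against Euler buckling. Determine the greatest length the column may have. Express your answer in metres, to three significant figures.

Inner diameter d_i = 134 − 2×13 = 108.0 mm
I = π(d_o⁴ − d_i⁴)/64 = π(134⁴ − 108.0⁴)/64 = 9.148×10^6 mm⁴
I = 9.148×10^-6 m⁴
Required critical load P_cr = n·P = 1.5 × 278 = 417.0 kN = 4.170×10^5 N
From P_cr = π²EI/(K·L)²:  L = (1/K)·√(π²EI/P_cr) = (1/0.5)·√(π²×1.10×10^11×9.148×10^-6/4.170×10^5)
L = 9.76 m

L_max ≈ 9.76 m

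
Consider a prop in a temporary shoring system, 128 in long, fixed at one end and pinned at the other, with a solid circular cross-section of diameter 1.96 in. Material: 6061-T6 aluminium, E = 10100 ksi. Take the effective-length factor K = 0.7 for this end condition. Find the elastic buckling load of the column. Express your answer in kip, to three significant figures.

I = πd⁴/64 = π×1.96⁴/64 = 0.7244 in⁴
Effective length L_e = K·L = 0.7 × 128 = 89.60 in
P_cr = π²EI / L_e² = π² × 10100×10³ × 0.7244 / 89.60² = 8.995×10^3 lb

P_cr ≈ 8.99 kip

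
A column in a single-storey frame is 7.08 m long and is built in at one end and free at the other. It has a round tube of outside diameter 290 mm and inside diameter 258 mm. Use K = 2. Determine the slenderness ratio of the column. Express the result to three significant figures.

d_o = 290 mm, d_i = 258 mm
I = π(d_o⁴ − d_i⁴)/64 = π(290⁴ − 258.0⁴)/64 = 1.297×10^8 mm⁴
A = 1.377×10^4 mm²;  r_min = √(I/A) = √(1.297×10^8/1.377×10^4) = 97.04 mm
L_e = K·L = 2 × 7.08 m = 14.16 m = 14160 mm
λ = L_e / r_min = 14160 / 97.04 = 146

λ ≈ 146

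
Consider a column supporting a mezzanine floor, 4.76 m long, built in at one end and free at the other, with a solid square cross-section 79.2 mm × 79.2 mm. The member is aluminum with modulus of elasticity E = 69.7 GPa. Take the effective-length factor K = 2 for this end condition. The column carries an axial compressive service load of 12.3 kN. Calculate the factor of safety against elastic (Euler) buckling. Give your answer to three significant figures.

n ≈ 2.02

I = a⁴/12 = 79.2⁴/12 = 3.279×10^6 mm⁴
I = 3.279×10^6 mm⁴ = 3.279×10^-6 m⁴
Effective length L_e = K·L = 2 × 4.76 = 9.520 m
P_cr = π²EI / L_e² = π² × 69.7×10⁹ × 3.279×10^-6 / 9.520² = 2.489×10^4 N
Factor of safety n = P_cr / P = 24.887 / 12.3 = 2.02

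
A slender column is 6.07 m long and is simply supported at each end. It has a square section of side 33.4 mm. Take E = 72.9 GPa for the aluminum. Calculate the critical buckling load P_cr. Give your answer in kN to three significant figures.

I = a⁴/12 = 33.4⁴/12 = 1.037×10^5 mm⁴
I = 1.037×10^5 mm⁴ = 1.037×10^-7 m⁴
Effective length L_e = K·L = 1 × 6.07 = 6.070 m
P_cr = π²EI / L_e² = π² × 72.9×10⁹ × 1.037×10^-7 / 6.070² = 2.025×10^3 N

P_cr ≈ 2.03 kN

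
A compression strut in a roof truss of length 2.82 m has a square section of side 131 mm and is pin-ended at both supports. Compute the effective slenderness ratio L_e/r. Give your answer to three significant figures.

λ ≈ 74.6

For a square r = a/√12 = 131/√12 = 37.82 mm
L_e = K·L = 1 × 2.82 m = 2.820 m = 2820.0 mm
λ = L_e / r_min = 2820.0 / 37.82 = 74.6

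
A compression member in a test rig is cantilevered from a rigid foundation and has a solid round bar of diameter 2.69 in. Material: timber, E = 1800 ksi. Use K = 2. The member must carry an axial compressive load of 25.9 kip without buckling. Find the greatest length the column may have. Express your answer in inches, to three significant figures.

L_max ≈ 21.0 in

I = πd⁴/64 = π×2.69⁴/64 = 2.570 in⁴
At the buckling limit P_cr = P = 2.590×10^4 lb
From P_cr = π²EI/(K·L)²:  L = (1/K)·√(π²EI/P_cr) = (1/2)·√(π²×1.80×10^6×2.570/2.590×10^4)
L = 21.0 in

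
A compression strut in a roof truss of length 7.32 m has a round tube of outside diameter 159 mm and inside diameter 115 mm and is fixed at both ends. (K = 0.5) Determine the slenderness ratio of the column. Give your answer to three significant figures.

d_o = 159 mm, d_i = 115 mm
I = π(d_o⁴ − d_i⁴)/64 = π(159⁴ − 115.0⁴)/64 = 2.279×10^7 mm⁴
A = 9.469×10^3 mm²;  r_min = √(I/A) = √(2.279×10^7/9.469×10^3) = 49.06 mm
L_e = K·L = 0.5 × 7.32 m = 3.660 m = 3660.0 mm
λ = L_e / r_min = 3660.0 / 49.06 = 74.6

λ ≈ 74.6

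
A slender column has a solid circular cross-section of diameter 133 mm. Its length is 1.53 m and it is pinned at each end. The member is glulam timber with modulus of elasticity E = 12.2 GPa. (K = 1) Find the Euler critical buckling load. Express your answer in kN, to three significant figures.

P_cr ≈ 790 kN

I = πd⁴/64 = π×133⁴/64 = 1.536×10^7 mm⁴
I = 1.536×10^7 mm⁴ = 1.536×10^-5 m⁴
Effective length L_e = K·L = 1 × 1.53 = 1.530 m
P_cr = π²EI / L_e² = π² × 12.2×10⁹ × 1.536×10^-5 / 1.530² = 7.900×10^5 N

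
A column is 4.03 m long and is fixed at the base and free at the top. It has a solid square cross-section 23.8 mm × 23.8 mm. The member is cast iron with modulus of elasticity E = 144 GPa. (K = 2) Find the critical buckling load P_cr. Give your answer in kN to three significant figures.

I = a⁴/12 = 23.8⁴/12 = 2.674×10^4 mm⁴
I = 2.674×10^4 mm⁴ = 2.674×10^-8 m⁴
Effective length L_e = K·L = 2 × 4.03 = 8.060 m
P_cr = π²EI / L_e² = π² × 144×10⁹ × 2.674×10^-8 / 8.060² = 584.9 N

P_cr ≈ 0.585 kN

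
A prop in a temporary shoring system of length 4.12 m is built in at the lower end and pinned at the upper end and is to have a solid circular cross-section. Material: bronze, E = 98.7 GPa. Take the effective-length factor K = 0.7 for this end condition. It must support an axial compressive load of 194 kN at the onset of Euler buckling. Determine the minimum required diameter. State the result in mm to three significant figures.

d ≈ 76.2 mm

L_e = K·L = 0.7 × 4.12 = 2.884 m
Required I = P_cr·L_e²/(π²E) = 1.940×10^5 × 2.884² / (π² × 9.87×10^10) = 1.656×10^-6 m⁴
I_req = 1.656×10^6 mm⁴
Solid circle: I = πd⁴/64  ⇒  d = (64I/π)^(1/4) = (64×1.656×10^6/π)^(1/4) = 76.2 mm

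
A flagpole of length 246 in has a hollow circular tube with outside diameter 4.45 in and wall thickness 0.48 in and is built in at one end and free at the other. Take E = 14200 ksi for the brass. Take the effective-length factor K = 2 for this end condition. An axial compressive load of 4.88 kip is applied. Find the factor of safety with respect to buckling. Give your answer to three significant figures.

Inner diameter d_i = 4.45 − 2×0.48 = 3.490 in
I = π(d_o⁴ − d_i⁴)/64 = π(4.45⁴ − 3.490⁴)/64 = 11.97 in⁴
Effective length L_e = K·L = 2 × 246 = 492.0 in
P_cr = π²EI / L_e² = π² × 14200×10³ × 11.97 / 492.0² = 6.928×10^3 lb
Factor of safety n = P_cr / P = 6.9284 / 4.88 = 1.42

n ≈ 1.42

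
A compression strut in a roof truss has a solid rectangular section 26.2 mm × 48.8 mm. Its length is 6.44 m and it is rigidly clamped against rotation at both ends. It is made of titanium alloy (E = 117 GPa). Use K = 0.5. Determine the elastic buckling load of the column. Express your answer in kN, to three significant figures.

Buckling occurs about the weak axis: I_min = h·b³/12 with b = 26.2 mm (the shorter side).
I_min = 48.8×26.2³/12 = 7.314×10^4 mm⁴
I = 7.314×10^4 mm⁴ = 7.314×10^-8 m⁴
Effective length L_e = K·L = 0.5 × 6.44 = 3.220 m
P_cr = π²EI / L_e² = π² × 117×10⁹ × 7.314×10^-8 / 3.220² = 8.145×10^3 N

P_cr ≈ 8.15 kN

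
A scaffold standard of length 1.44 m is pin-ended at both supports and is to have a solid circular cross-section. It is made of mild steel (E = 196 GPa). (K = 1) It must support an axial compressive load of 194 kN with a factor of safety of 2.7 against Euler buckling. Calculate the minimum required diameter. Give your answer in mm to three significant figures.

Required P_cr = n·P = 2.7 × 194 = 523.8 kN
L_e = K·L = 1 × 1.44 = 1.440 m
Required I = P_cr·L_e²/(π²E) = 5.238×10^5 × 1.440² / (π² × 1.96×10^11) = 5.615×10^-7 m⁴
I_req = 5.615×10^5 mm⁴
Solid circle: I = πd⁴/64  ⇒  d = (64I/π)^(1/4) = (64×5.615×10^5/π)^(1/4) = 58.2 mm

d ≈ 58.2 mm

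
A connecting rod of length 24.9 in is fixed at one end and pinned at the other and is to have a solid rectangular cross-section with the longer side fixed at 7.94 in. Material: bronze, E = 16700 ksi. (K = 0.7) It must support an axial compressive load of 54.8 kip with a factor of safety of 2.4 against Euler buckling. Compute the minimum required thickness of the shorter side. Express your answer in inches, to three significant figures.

Required P_cr = n·P = 2.4 × 54.8 = 131.5 kip
L_e = K·L = 0.7 × 24.9 = 17.43 in
Required I = P_cr·L_e²/(π²E) = 1.315×10^5 × 17.43² / (π² × 1.67×10^7) = 0.2424 in⁴
Rectangle, weak axis: I_min = h·b³/12 with h = 7.94 in fixed  ⇒  b = (12I/h)^(1/3) = 0.716 in

b ≈ 0.716 in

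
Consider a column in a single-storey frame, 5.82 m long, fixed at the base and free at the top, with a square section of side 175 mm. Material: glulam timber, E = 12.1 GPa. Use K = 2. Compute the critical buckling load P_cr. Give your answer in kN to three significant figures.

P_cr ≈ 68.9 kN

I = a⁴/12 = 175⁴/12 = 7.816×10^7 mm⁴
I = 7.816×10^7 mm⁴ = 7.816×10^-5 m⁴
Effective length L_e = K·L = 2 × 5.82 = 11.64 m
P_cr = π²EI / L_e² = π² × 12.1×10⁹ × 7.816×10^-5 / 11.64² = 6.889×10^4 N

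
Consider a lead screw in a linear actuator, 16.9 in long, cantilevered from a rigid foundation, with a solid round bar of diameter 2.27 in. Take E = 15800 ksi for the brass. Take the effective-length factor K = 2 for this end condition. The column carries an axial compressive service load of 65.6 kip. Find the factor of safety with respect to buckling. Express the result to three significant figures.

I = πd⁴/64 = π×2.27⁴/64 = 1.303 in⁴
Effective length L_e = K·L = 2 × 16.9 = 33.80 in
P_cr = π²EI / L_e² = π² × 15800×10³ × 1.303 / 33.80² = 1.779×10^5 lb
Factor of safety n = P_cr / P = 177.91 / 65.6 = 2.71

n ≈ 2.71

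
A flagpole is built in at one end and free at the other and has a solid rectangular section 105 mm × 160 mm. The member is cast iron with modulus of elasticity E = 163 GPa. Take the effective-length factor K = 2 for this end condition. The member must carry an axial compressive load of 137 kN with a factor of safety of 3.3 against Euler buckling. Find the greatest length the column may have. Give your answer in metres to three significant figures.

Buckling occurs about the weak axis: I_min = h·b³/12 with b = 105 mm (the shorter side).
I_min = 160×105³/12 = 1.544×10^7 mm⁴
I = 1.543×10^-5 m⁴
Required critical load P_cr = n·P = 3.3 × 137 = 452.1 kN = 4.521×10^5 N
From P_cr = π²EI/(K·L)²:  L = (1/K)·√(π²EI/P_cr) = (1/2)·√(π²×1.63×10^11×1.543×10^-5/4.521×10^5)
L = 3.71 m

L_max ≈ 3.71 m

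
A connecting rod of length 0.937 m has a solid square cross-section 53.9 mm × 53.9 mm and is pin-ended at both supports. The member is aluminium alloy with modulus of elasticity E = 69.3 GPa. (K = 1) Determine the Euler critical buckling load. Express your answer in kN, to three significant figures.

I = a⁴/12 = 53.9⁴/12 = 7.034×10^5 mm⁴
I = 7.034×10^5 mm⁴ = 7.034×10^-7 m⁴
Effective length L_e = K·L = 1 × 0.937 = 0.9370 m
P_cr = π²EI / L_e² = π² × 69.3×10⁹ × 7.034×10^-7 / 0.9370² = 5.479×10^5 N

P_cr ≈ 548 kN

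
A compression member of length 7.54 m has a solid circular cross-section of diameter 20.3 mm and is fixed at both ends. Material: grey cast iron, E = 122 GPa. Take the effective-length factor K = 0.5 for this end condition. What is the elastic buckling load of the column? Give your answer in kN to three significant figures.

P_cr ≈ 0.706 kN

I = πd⁴/64 = π×20.3⁴/64 = 8.336×10^3 mm⁴
I = 8.336×10^3 mm⁴ = 8.336×10^-9 m⁴
Effective length L_e = K·L = 0.5 × 7.54 = 3.770 m
P_cr = π²EI / L_e² = π² × 122×10⁹ × 8.336×10^-9 / 3.770² = 706.2 N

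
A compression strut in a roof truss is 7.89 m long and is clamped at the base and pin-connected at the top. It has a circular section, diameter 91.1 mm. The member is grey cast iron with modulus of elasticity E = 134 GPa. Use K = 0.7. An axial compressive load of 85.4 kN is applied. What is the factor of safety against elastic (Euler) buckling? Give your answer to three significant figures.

n ≈ 1.72

I = πd⁴/64 = π×91.1⁴/64 = 3.381×10^6 mm⁴
I = 3.381×10^6 mm⁴ = 3.381×10^-6 m⁴
Effective length L_e = K·L = 0.7 × 7.89 = 5.523 m
P_cr = π²EI / L_e² = π² × 134×10⁹ × 3.381×10^-6 / 5.523² = 1.466×10^5 N
Factor of safety n = P_cr / P = 146.59 / 85.4 = 1.72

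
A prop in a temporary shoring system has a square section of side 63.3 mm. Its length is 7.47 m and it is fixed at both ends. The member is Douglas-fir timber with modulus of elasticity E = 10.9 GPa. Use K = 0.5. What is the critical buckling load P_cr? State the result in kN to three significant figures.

P_cr ≈ 10.3 kN

I = a⁴/12 = 63.3⁴/12 = 1.338×10^6 mm⁴
I = 1.338×10^6 mm⁴ = 1.338×10^-6 m⁴
Effective length L_e = K·L = 0.5 × 7.47 = 3.735 m
P_cr = π²EI / L_e² = π² × 10.9×10⁹ × 1.338×10^-6 / 3.735² = 1.032×10^4 N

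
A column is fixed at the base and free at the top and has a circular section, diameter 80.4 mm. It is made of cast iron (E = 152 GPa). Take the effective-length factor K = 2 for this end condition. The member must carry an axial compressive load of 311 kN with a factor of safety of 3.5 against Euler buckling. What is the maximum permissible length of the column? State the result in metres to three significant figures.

L_max ≈ 0.841 m

I = πd⁴/64 = π×80.4⁴/64 = 2.051×10^6 mm⁴
I = 2.051×10^-6 m⁴
Required critical load P_cr = n·P = 3.5 × 311 = 1088 kN = 1.089×10^6 N
From P_cr = π²EI/(K·L)²:  L = (1/K)·√(π²EI/P_cr) = (1/2)·√(π²×1.52×10^11×2.051×10^-6/1.089×10^6)
L = 0.841 m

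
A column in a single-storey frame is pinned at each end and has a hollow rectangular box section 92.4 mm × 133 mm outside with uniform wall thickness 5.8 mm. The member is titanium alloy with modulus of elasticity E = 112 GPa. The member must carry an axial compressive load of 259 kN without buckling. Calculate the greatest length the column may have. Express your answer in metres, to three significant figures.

Inner dimensions: h_i = 133 − 2×5.8 = 121.4 mm, b_i = 92.4 − 2×5.8 = 80.80 mm
Weak-axis I_min = (h_o·b_o³ − h_i·b_i³)/12 with b_o = 92.4, b_i = 80.80 mm (shorter outer/inner sides).
I_min = (133×92.4³ − 121.4×80.80³)/12 = 3.407×10^6 mm⁴
I = 3.407×10^-6 m⁴
At the buckling limit P_cr = P = 2.590×10^5 N
From P_cr = π²EI/(K·L)²:  L = (1/K)·√(π²EI/P_cr) = (1/1)·√(π²×1.12×10^11×3.407×10^-6/2.590×10^5)
L = 3.81 m

L_max ≈ 3.81 m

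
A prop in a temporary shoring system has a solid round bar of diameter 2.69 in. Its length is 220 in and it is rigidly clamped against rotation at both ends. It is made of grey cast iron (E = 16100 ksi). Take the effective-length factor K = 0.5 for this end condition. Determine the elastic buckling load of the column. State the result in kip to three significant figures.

P_cr ≈ 33.8 kip

I = πd⁴/64 = π×2.69⁴/64 = 2.570 in⁴
Effective length L_e = K·L = 0.5 × 220 = 110.0 in
P_cr = π²EI / L_e² = π² × 16100×10³ × 2.570 / 110.0² = 3.375×10^4 lb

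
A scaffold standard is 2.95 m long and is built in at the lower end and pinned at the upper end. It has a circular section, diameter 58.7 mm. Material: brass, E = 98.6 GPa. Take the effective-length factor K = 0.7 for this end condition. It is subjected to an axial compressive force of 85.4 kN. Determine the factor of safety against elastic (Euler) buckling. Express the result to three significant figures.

n ≈ 1.56

I = πd⁴/64 = π×58.7⁴/64 = 5.828×10^5 mm⁴
I = 5.828×10^5 mm⁴ = 5.828×10^-7 m⁴
Effective length L_e = K·L = 0.7 × 2.95 = 2.065 m
P_cr = π²EI / L_e² = π² × 98.6×10⁹ × 5.828×10^-7 / 2.065² = 1.330×10^5 N
Factor of safety n = P_cr / P = 133.00 / 85.4 = 1.56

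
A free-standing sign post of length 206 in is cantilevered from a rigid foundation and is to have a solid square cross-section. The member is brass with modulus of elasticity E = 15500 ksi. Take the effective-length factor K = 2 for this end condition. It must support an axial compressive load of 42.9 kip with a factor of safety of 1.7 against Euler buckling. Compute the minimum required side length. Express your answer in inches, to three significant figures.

Required P_cr = n·P = 1.7 × 42.9 = 72.93 kip
L_e = K·L = 2 × 206 = 412.0 in
Required I = P_cr·L_e²/(π²E) = 7.293×10^4 × 412.0² / (π² × 1.55×10^7) = 80.92 in⁴
Solid square: I = a⁴/12  ⇒  a = (12I)^(1/4) = (12×80.92)^(1/4) = 5.58 in

a ≈ 5.58 in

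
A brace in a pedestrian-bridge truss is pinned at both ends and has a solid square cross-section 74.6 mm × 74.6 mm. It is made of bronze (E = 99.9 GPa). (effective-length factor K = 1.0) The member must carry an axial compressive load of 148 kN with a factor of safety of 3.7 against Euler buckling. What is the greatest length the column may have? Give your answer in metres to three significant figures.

L_max ≈ 2.16 m

I = a⁴/12 = 74.6⁴/12 = 2.581×10^6 mm⁴
I = 2.581×10^-6 m⁴
Required critical load P_cr = n·P = 3.7 × 148 = 547.6 kN = 5.476×10^5 N
From P_cr = π²EI/(K·L)²:  L = (1/K)·√(π²EI/P_cr) = (1/1)·√(π²×9.99×10^10×2.581×10^-6/5.476×10^5)
L = 2.16 m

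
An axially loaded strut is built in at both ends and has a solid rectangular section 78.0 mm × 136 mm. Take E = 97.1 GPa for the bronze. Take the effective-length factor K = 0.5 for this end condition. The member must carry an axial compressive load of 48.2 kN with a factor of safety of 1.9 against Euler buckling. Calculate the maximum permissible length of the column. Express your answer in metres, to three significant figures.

L_max ≈ 15.0 m

Buckling occurs about the weak axis: I_min = h·b³/12 with b = 78.0 mm (the shorter side).
I_min = 136×78.0³/12 = 5.378×10^6 mm⁴
I = 5.378×10^-6 m⁴
Required critical load P_cr = n·P = 1.9 × 48.2 = 91.58 kN = 9.158×10^4 N
From P_cr = π²EI/(K·L)²:  L = (1/K)·√(π²EI/P_cr) = (1/0.5)·√(π²×9.71×10^10×5.378×10^-6/9.158×10^4)
L = 15.0 m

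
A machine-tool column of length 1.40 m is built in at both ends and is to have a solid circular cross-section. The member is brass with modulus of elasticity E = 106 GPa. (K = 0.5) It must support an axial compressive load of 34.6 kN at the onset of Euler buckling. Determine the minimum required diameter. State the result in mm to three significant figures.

d ≈ 24.0 mm

L_e = K·L = 0.5 × 1.40 = 0.7000 m
Required I = P_cr·L_e²/(π²E) = 3.460×10^4 × 0.7000² / (π² × 1.06×10^11) = 1.621×10^-8 m⁴
I_req = 1.621×10^4 mm⁴
Solid circle: I = πd⁴/64  ⇒  d = (64I/π)^(1/4) = (64×1.621×10^4/π)^(1/4) = 24.0 mm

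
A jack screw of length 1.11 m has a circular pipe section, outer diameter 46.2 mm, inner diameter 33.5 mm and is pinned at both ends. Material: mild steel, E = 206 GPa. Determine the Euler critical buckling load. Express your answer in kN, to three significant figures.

d_o = 46.2 mm, d_i = 33.5 mm
I = π(d_o⁴ − d_i⁴)/64 = π(46.2⁴ − 33.50⁴)/64 = 1.618×10^5 mm⁴
I = 1.618×10^5 mm⁴ = 1.618×10^-7 m⁴
Effective length L_e = K·L = 1 × 1.11 = 1.110 m
P_cr = π²EI / L_e² = π² × 206×10⁹ × 1.618×10^-7 / 1.110² = 2.670×10^5 N

P_cr ≈ 267 kN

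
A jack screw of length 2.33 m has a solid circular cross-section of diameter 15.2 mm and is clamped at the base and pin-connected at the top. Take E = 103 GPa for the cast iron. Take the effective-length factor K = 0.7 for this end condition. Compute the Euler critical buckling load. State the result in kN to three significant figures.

P_cr ≈ 1.00 kN

I = πd⁴/64 = π×15.2⁴/64 = 2.620×10^3 mm⁴
I = 2.620×10^3 mm⁴ = 2.620×10^-9 m⁴
Effective length L_e = K·L = 0.7 × 2.33 = 1.631 m
P_cr = π²EI / L_e² = π² × 103×10⁹ × 2.620×10^-9 / 1.631² = 1.001×10^3 N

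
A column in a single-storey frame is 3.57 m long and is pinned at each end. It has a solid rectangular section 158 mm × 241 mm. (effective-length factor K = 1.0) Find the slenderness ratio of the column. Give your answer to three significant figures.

For a rectangle r_min = b/√12 = 158/√12 = 45.61 mm
L_e = K·L = 1 × 3.57 m = 3.570 m = 3570.0 mm
λ = L_e / r_min = 3570.0 / 45.61 = 78.3

λ ≈ 78.3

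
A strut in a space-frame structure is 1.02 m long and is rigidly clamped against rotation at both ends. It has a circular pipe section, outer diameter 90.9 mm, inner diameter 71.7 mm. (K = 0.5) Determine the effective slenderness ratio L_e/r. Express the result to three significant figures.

d_o = 90.9 mm, d_i = 71.7 mm
I = π(d_o⁴ − d_i⁴)/64 = π(90.9⁴ − 71.70⁴)/64 = 2.054×10^6 mm⁴
A = 2.452×10^3 mm²;  r_min = √(I/A) = √(2.054×10^6/2.452×10^3) = 28.94 mm
L_e = K·L = 0.5 × 1.02 m = 0.5100 m = 510.00 mm
λ = L_e / r_min = 510.00 / 28.94 = 17.6

λ ≈ 17.6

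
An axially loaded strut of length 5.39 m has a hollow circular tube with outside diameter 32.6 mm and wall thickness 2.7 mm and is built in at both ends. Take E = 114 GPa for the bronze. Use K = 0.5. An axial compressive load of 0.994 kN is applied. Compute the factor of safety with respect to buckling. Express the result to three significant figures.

Inner diameter d_i = 32.6 − 2×2.7 = 27.20 mm
I = π(d_o⁴ − d_i⁴)/64 = π(32.6⁴ − 27.20⁴)/64 = 2.857×10^4 mm⁴
I = 2.857×10^4 mm⁴ = 2.857×10^-8 m⁴
Effective length L_e = K·L = 0.5 × 5.39 = 2.695 m
P_cr = π²EI / L_e² = π² × 114×10⁹ × 2.857×10^-8 / 2.695² = 4.426×10^3 N
Factor of safety n = P_cr / P = 4.4264 / 0.994 = 4.45

n ≈ 4.45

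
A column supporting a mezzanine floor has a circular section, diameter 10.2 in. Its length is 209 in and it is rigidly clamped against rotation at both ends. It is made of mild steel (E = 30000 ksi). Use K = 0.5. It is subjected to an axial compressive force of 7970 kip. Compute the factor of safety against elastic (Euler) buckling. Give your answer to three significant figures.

n ≈ 1.81

I = πd⁴/64 = π×10.2⁴/64 = 531.3 in⁴
Effective length L_e = K·L = 0.5 × 209 = 104.5 in
P_cr = π²EI / L_e² = π² × 30000×10³ × 531.3 / 104.5² = 1.441×10^7 lb
Factor of safety n = P_cr / P = 14407 / 7970 = 1.81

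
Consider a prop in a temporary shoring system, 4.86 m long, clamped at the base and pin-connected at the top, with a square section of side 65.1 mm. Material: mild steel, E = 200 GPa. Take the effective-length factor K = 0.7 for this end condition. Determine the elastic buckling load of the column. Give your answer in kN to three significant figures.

I = a⁴/12 = 65.1⁴/12 = 1.497×10^6 mm⁴
I = 1.497×10^6 mm⁴ = 1.497×10^-6 m⁴
Effective length L_e = K·L = 0.7 × 4.86 = 3.402 m
P_cr = π²EI / L_e² = π² × 200×10⁹ × 1.497×10^-6 / 3.402² = 2.553×10^5 N

P_cr ≈ 255 kN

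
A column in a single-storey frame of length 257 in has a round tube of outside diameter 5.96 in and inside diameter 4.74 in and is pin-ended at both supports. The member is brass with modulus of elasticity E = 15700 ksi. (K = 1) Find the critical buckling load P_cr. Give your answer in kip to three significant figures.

P_cr ≈ 87.2 kip

d_o = 5.96 in, d_i = 4.74 in
I = π(d_o⁴ − d_i⁴)/64 = π(5.96⁴ − 4.740⁴)/64 = 37.16 in⁴
Effective length L_e = K·L = 1 × 257 = 257.0 in
P_cr = π²EI / L_e² = π² × 15700×10³ × 37.16 / 257.0² = 8.718×10^4 lb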